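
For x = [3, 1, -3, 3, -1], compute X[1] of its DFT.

X[1] = Σ(n=0 to 4) x[n] · ω_5^(1n) where ω_5 = e^(-2πi/5)
= (3)·ω_5^0 + (1)·ω_5^1 + (-3)·ω_5^2 + (3)·ω_5^3 + (-1)·ω_5^4

X[1] = 3.0000+1.6246i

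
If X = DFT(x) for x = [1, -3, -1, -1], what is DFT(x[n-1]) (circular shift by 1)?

Time shift by 1: X_shifted[k] = ω_4^(1k) · X[k]
Shifted x = [-1, 1, -3, -1]

DFT(x[n-1]) = [-4, 2-2i, -4, 2+2i]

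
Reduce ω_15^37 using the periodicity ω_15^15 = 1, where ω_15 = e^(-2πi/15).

Since ω_15^15 = 1, powers reduce modulo 15.
37 mod 15 = 7
So ω_15^37 = ω_15^7 = e^(-2πi·7/15)

ω_15^37 = ω_15^7 = -0.9781-0.2079i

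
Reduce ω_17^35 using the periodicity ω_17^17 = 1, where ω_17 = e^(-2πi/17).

Since ω_17^17 = 1, powers reduce modulo 17.
35 mod 17 = 1
So ω_17^35 = ω_17^1 = e^(-2πi·1/17)

ω_17^35 = ω_17^1 = 0.9325-0.3612i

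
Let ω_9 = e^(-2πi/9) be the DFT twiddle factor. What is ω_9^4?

ω_9^4 = e^(-2πi·4/9)
= cos(-2π·4/9) + i·sin(-2π·4/9)
= cos(-8π/9) + i·sin(-8π/9)

ω_9^4 = cos(-8π/9) + i·sin(-8π/9) = -0.9397-0.3420i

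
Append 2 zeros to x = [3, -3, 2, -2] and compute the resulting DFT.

Original 4-point DFT: [0, 1+1i, 10, 1-1i]
Zero-padded 6-point DFT provides frequency interpolation.

DFT_6([x, 0, ...]) = [0, 2.5000+0.8660i, 1.5000+4.3301i, 10, 1.5000-4.3301i, 2.5000-0.8660i]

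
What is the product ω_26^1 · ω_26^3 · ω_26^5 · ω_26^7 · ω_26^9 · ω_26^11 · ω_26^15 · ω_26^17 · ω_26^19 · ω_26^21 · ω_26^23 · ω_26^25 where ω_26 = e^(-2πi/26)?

The primitive 26th roots of unity are ω_26^k for k coprime to 26: k ∈ {1, 3, 5, 7, 9, 11, 15, 17, 19, 21, 23, 25}
Their product equals the constant term of the cyclotomic polynomial Φ_26(x) up to sign.
For n ≥ 3, the product of all primitive nth roots of unity is 1. (For n=1 it is 1; for n=2 it is -1.)

1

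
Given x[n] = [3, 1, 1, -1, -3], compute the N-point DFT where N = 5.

X[k] = Σ(n=0 to 4) x[n] · ω_5^(nk)
where ω_5 = e^(-2πi/5)

Computing each X[k]:
X[0] = 1
X[1] = 2.3820-4.9798i
X[2] = 4.6180-0.4490i
X[3] = 4.6180+0.4490i
X[4] = 2.3820+4.9798i

X = [1, 2.3820-4.9798i, 4.6180-0.4490i, 4.6180+0.4490i, 2.3820+4.9798i]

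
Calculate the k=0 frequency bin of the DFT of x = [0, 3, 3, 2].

X[0] = Σ(n=0 to 3) x[n] · ω_4^0 = Σ x[n]
= (0) + (3) + (3) + (2)

X[0] = 8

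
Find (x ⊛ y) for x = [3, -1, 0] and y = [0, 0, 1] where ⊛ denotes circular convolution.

(x ⊛ y)[n] = Σ(m=0 to 2) x[m] · y[(n-m) mod 3]

Computing each output sample:
(x ⊛ y)[0] = -1
(x ⊛ y)[1] = 0
(x ⊛ y)[2] = 3

x ⊛ y = [-1, 0, 3]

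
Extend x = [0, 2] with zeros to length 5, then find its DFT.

Original 2-point DFT: [2, -2]
Zero-padded 5-point DFT provides frequency interpolation.

DFT_5([x, 0, ...]) = [2, 0.6180-1.9021i, -1.6180-1.1756i, -1.6180+1.1756i, 0.6180+1.9021i]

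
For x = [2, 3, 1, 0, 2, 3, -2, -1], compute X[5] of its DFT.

X[5] = Σ(n=0 to 7) x[n] · ω_8^(5n) where ω_8 = e^(-2πi/8)
= (2)·ω_8^0 + (3)·ω_8^5 + (1)·ω_8^10 + (0)·ω_8^15 + (2)·ω_8^20 + (3)·ω_8^25 + (-2)·ω_8^30 + (-1)·ω_8^35

X[5] = 0.7071-2.2929i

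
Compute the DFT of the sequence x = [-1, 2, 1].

X[k] = Σ(n=0 to 2) x[n] · ω_3^(nk)
where ω_3 = e^(-2πi/3)

Computing each X[k]:
X[0] = 2
X[1] = -2.5000-0.8660i
X[2] = -2.5000+0.8660i

X = [2, -2.5000-0.8660i, -2.5000+0.8660i]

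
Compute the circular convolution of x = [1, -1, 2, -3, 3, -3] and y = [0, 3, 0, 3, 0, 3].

(x ⊛ y)[n] = Σ(m=0 to 5) x[m] · y[(n-m) mod 6]

Computing each output sample:
(x ⊛ y)[0] = -21
(x ⊛ y)[1] = 18
(x ⊛ y)[2] = -21
(x ⊛ y)[3] = 18
(x ⊛ y)[4] = -21
(x ⊛ y)[5] = 18

x ⊛ y = [-21, 18, -21, 18, -21, 18]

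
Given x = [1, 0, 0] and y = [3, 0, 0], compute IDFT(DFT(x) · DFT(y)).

(x ⊛ y)[n] = Σ(m=0 to 2) x[m] · y[(n-m) mod 3]

Computing each output sample:
(x ⊛ y)[0] = 3
(x ⊛ y)[1] = 0
(x ⊛ y)[2] = 0

x ⊛ y = [3, 0, 0]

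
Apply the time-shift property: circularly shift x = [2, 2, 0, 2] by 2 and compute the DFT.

Time shift by 2: X_shifted[k] = ω_4^(2k) · X[k]
Shifted x = [0, 2, 2, 2]

DFT(x[n-2]) = [6, -2, -2, -2]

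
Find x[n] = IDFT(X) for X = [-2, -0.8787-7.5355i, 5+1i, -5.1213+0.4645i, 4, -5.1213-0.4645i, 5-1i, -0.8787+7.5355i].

x[n] = (1/8) Σ(k=0 to 7) X[k] · e^(2πikn/8)

Computing each x[n]:
x[0] = 0
x[1] = 1
x[2] = 1
x[3] = 0
x[4] = 3
x[5] = -3
x[6] = -3
x[7] = -1

x = [0, 1, 1, 0, 3, -3, -3, -1]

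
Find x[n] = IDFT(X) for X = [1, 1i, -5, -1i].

x[n] = (1/4) Σ(k=0 to 3) X[k] · e^(2πikn/4)

Computing each x[n]:
x[0] = -1
x[1] = 1
x[2] = -1
x[3] = 2

x = [-1, 1, -1, 2]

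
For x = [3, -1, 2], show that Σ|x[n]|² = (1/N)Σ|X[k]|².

Time domain:
Σ|x[n]|² = |3|² + |-1|² + |2|² = 14.0000

Frequency domain:
(1/3)Σ|X[k]|² = (1/3)(|4|² + |2.5000+2.5981i|² + |2.5000-2.5981i|²) = (1/3)·42.0000 = 14.0000

Both sides agree, confirming Parseval's theorem.

Σ|x[n]|² = (1/N)Σ|X[k]|² = 14.0000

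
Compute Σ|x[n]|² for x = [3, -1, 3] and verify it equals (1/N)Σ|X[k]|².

Time domain:
Σ|x[n]|² = |3|² + |-1|² + |3|² = 19.0000

Frequency domain:
(1/3)Σ|X[k]|² = (1/3)(|5|² + |2.0000+3.4641i|² + |2.0000-3.4641i|²) = (1/3)·57.0000 = 19.0000

Both sides agree, confirming Parseval's theorem.

Σ|x[n]|² = (1/N)Σ|X[k]|² = 19.0000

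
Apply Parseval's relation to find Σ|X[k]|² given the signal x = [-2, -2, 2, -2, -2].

Parseval: Σ|x[n]|² = (1/N)Σ|X[k]|², so Σ|X[k]|² = N·Σ|x[n]|² = 5·20.0000

Σ|X[k]|² = N·Σ|x[n]|² = 5·20.0000 = 100.0000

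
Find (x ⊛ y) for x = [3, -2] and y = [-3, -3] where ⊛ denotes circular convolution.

(x ⊛ y)[n] = Σ(m=0 to 1) x[m] · y[(n-m) mod 2]

Computing each output sample:
(x ⊛ y)[0] = -3
(x ⊛ y)[1] = -3

x ⊛ y = [-3, -3]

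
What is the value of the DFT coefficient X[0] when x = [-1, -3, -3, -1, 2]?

X[0] = Σ(n=0 to 4) x[n] · ω_5^0 = Σ x[n]
= (-1) + (-3) + (-3) + (-1) + (2)

X[0] = -6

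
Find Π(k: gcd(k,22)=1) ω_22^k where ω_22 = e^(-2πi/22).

The primitive 22nd roots of unity are ω_22^k for k coprime to 22: k ∈ {1, 3, 5, 7, 9, 13, 15, 17, 19, 21}
Their product equals the constant term of the cyclotomic polynomial Φ_22(x) up to sign.
For n ≥ 3, the product of all primitive nth roots of unity is 1. (For n=1 it is 1; for n=2 it is -1.)

1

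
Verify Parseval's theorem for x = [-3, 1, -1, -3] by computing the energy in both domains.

Time domain:
Σ|x[n]|² = |-3|² + |1|² + |-1|² + |-3|² = 20.0000

Frequency domain:
(1/4)Σ|X[k]|² = (1/4)(|-6|² + |-2-4i|² + |-2|² + |-2+4i|²) = (1/4)·80.0000 = 20.0000

Both sides agree, confirming Parseval's theorem.

Σ|x[n]|² = (1/N)Σ|X[k]|² = 20.0000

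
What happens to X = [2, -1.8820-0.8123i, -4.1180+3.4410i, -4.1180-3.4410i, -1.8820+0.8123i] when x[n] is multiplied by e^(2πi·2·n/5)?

Modulation property: DFT(ω_5^(-2n)·x[n]) = X[(k-2) mod 5], so circularly shift X by 2 positions.

X[k-2] = [-4.1180-3.4410i, -1.8820+0.8123i, 2, -1.8820-0.8123i, -4.1180+3.4410i]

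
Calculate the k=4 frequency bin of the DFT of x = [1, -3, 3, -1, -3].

X[4] = Σ(n=0 to 4) x[n] · ω_5^(4n) where ω_5 = e^(-2πi/5)
= (1)·ω_5^0 + (-3)·ω_5^4 + (3)·ω_5^8 + (-1)·ω_5^12 + (-3)·ω_5^16

X[4] = -2.4721+2.3511i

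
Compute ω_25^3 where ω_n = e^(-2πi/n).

ω_25^3 = e^(-2πi·3/25)
= cos(-2π·3/25) + i·sin(-2π·3/25)
= cos(-6π/25) + i·sin(-6π/25)

ω_25^3 = cos(-6π/25) + i·sin(-6π/25) = 0.7290-0.6845i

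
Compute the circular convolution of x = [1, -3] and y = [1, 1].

(x ⊛ y)[n] = Σ(m=0 to 1) x[m] · y[(n-m) mod 2]

Computing each output sample:
(x ⊛ y)[0] = -2
(x ⊛ y)[1] = -2

x ⊛ y = [-2, -2]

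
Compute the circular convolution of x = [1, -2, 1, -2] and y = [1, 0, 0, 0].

(x ⊛ y)[n] = Σ(m=0 to 3) x[m] · y[(n-m) mod 4]

Computing each output sample:
(x ⊛ y)[0] = 1
(x ⊛ y)[1] = -2
(x ⊛ y)[2] = 1
(x ⊛ y)[3] = -2

x ⊛ y = [1, -2, 1, -2]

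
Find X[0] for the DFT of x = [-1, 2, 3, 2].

X[0] = Σ(n=0 to 3) x[n] · ω_4^0 = Σ x[n]
= (-1) + (2) + (3) + (2)

X[0] = 6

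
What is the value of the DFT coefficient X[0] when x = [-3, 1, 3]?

X[0] = Σ(n=0 to 2) x[n] · ω_3^0 = Σ x[n]
= (-3) + (1) + (3)

X[0] = 1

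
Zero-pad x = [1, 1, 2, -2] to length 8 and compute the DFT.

Original 4-point DFT: [2, -1-3i, 4, -1+3i]
Zero-padded 8-point DFT provides frequency interpolation.

DFT_8([x, 0, ...]) = [2, 3.1213-1.2929i, -1-3i, -1.1213+2.7071i, 4, -1.1213-2.7071i, -1+3i, 3.1213+1.2929i]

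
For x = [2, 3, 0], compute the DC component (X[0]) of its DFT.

X[0] = Σ(n=0 to 2) x[n] · ω_3^0 = Σ x[n]
= (2) + (3) + (0)

X[0] = 5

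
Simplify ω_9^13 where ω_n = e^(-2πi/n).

Since ω_9^9 = 1, powers reduce modulo 9.
13 mod 9 = 4
So ω_9^13 = ω_9^4 = e^(-2πi·4/9)

ω_9^13 = ω_9^4 = -0.9397-0.3420i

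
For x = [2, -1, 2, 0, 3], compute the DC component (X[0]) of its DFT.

X[0] = Σ(n=0 to 4) x[n] · ω_5^0 = Σ x[n]
= (2) + (-1) + (2) + (0) + (3)

X[0] = 6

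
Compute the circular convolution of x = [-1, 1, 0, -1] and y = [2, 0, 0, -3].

(x ⊛ y)[n] = Σ(m=0 to 3) x[m] · y[(n-m) mod 4]

Computing each output sample:
(x ⊛ y)[0] = -5
(x ⊛ y)[1] = 2
(x ⊛ y)[2] = 3
(x ⊛ y)[3] = 1

x ⊛ y = [-5, 2, 3, 1]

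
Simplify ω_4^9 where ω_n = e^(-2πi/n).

Since ω_4^4 = 1, powers reduce modulo 4.
9 mod 4 = 1
So ω_4^9 = ω_4^1 = e^(-2πi·1/4)

ω_4^9 = ω_4^1 = -1i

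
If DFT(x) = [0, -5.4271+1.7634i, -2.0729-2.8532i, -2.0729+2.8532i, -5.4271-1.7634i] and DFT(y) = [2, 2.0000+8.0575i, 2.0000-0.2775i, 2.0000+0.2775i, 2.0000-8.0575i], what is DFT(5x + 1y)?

By linearity: DFT(5x + 1y) = 5·DFT(x) + 1·DFT(y)
= 5·[0, -5.4271+1.7634i, -2.0729-2.8532i, -2.0729+2.8532i, -5.4271-1.7634i] + 1·[2, 2.0000+8.0575i, 2.0000-0.2775i, 2.0000+0.2775i, 2.0000-8.0575i]

Computing element-wise:
Z[0] = 5·(0) + 1·(2) = 2
Z[1] = 5·(-5.4271+1.7634i) + 1·(2.0000+8.0575i) = -25.1355+16.8745i
Z[2] = 5·(-2.0729-2.8532i) + 1·(2.0000-0.2775i) = -8.3645-14.5435i
Z[3] = 5·(-2.0729+2.8532i) + 1·(2.0000+0.2775i) = -8.3645+14.5435i
Z[4] = 5·(-5.4271-1.7634i) + 1·(2.0000-8.0575i) = -25.1355-16.8745i

DFT(5x + 1y) = 5·X + 1·Y = [2, -25.1355+16.8745i, -8.3645-14.5435i, -8.3645+14.5435i, -25.1355-16.8745i]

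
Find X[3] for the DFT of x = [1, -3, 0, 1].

X[3] = Σ(n=0 to 3) x[n] · ω_4^(3n) where ω_4 = e^(-2πi/4)
= (1)·ω_4^0 + (-3)·ω_4^3 + (0)·ω_4^6 + (1)·ω_4^9

X[3] = 1-4i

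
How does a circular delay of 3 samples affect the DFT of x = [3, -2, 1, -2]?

Time shift by 3: X_shifted[k] = ω_4^(3k) · X[k]
Shifted x = [-2, 1, -2, 3]

DFT(x[n-3]) = [0, 2i, -8, -2i]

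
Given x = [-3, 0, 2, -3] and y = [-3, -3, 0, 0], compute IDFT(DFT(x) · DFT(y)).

(x ⊛ y)[n] = Σ(m=0 to 3) x[m] · y[(n-m) mod 4]

Computing each output sample:
(x ⊛ y)[0] = 18
(x ⊛ y)[1] = 9
(x ⊛ y)[2] = -6
(x ⊛ y)[3] = 3

x ⊛ y = [18, 9, -6, 3]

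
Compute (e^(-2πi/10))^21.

Since ω_10^10 = 1, powers reduce modulo 10.
21 mod 10 = 1
So ω_10^21 = ω_10^1 = e^(-2πi·1/10)

ω_10^21 = ω_10^1 = 0.8090-0.5878i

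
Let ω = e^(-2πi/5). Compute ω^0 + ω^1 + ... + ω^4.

Sum of all nth roots of unity equals 0 for n > 1 (geometric series with r ≠ 1).

0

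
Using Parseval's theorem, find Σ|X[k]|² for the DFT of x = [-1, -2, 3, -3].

Parseval: Σ|x[n]|² = (1/N)Σ|X[k]|², so Σ|X[k]|² = N·Σ|x[n]|² = 4·23.0000

Σ|X[k]|² = N·Σ|x[n]|² = 4·23.0000 = 92.0000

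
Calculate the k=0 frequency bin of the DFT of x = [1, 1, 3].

X[0] = Σ(n=0 to 2) x[n] · ω_3^0 = Σ x[n]
= (1) + (1) + (3)

X[0] = 5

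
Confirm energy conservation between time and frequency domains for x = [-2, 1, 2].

Time domain:
Σ|x[n]|² = |-2|² + |1|² + |2|² = 9.0000

Frequency domain:
(1/3)Σ|X[k]|² = (1/3)(|1|² + |-3.5000+0.8660i|² + |-3.5000-0.8660i|²) = (1/3)·27.0000 = 9.0000

Both sides agree, confirming Parseval's theorem.

Σ|x[n]|² = (1/N)Σ|X[k]|² = 9.0000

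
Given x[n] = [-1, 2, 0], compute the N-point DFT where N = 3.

X[k] = Σ(n=0 to 2) x[n] · ω_3^(nk)
where ω_3 = e^(-2πi/3)

Computing each X[k]:
X[0] = 1
X[1] = -2.0000-1.7321i
X[2] = -2.0000+1.7321i

X = [1, -2.0000-1.7321i, -2.0000+1.7321i]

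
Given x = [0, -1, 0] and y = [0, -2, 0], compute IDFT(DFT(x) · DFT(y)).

(x ⊛ y)[n] = Σ(m=0 to 2) x[m] · y[(n-m) mod 3]

Computing each output sample:
(x ⊛ y)[0] = 0
(x ⊛ y)[1] = 0
(x ⊛ y)[2] = 2

x ⊛ y = [0, 0, 2]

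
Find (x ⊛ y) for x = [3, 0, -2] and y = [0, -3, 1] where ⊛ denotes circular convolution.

(x ⊛ y)[n] = Σ(m=0 to 2) x[m] · y[(n-m) mod 3]

Computing each output sample:
(x ⊛ y)[0] = 6
(x ⊛ y)[1] = -11
(x ⊛ y)[2] = 3

x ⊛ y = [6, -11, 3]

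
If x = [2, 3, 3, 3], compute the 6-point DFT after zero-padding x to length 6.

Original 4-point DFT: [11, -1, -1, -1]
Zero-padded 6-point DFT provides frequency interpolation.

DFT_6([x, 0, ...]) = [11, -1.0000-5.1962i, 2, -1, 2, -1.0000+5.1962i]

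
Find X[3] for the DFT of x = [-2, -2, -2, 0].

X[3] = Σ(n=0 to 3) x[n] · ω_4^(3n) where ω_4 = e^(-2πi/4)
= (-2)·ω_4^0 + (-2)·ω_4^3 + (-2)·ω_4^6 + (0)·ω_4^9

X[3] = -2i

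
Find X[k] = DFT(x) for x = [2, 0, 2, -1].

X[k] = Σ(n=0 to 3) x[n] · ω_4^(nk)
where ω_4 = e^(-2πi/4)

Computing each X[k]:
X[0] = 3
X[1] = -1i
X[2] = 5
X[3] = 1i

X = [3, -1i, 5, 1i]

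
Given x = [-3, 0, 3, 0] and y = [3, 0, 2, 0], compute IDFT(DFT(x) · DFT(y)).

(x ⊛ y)[n] = Σ(m=0 to 3) x[m] · y[(n-m) mod 4]

Computing each output sample:
(x ⊛ y)[0] = -3
(x ⊛ y)[1] = 0
(x ⊛ y)[2] = 3
(x ⊛ y)[3] = 0

x ⊛ y = [-3, 0, 3, 0]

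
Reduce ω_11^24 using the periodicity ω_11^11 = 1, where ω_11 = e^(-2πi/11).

Since ω_11^11 = 1, powers reduce modulo 11.
24 mod 11 = 2
So ω_11^24 = ω_11^2 = e^(-2πi·2/11)

ω_11^24 = ω_11^2 = 0.4154-0.9096i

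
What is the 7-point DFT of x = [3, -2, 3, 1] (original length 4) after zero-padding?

Original 4-point DFT: [5, 3i, 7, -3i]
Zero-padded 7-point DFT provides frequency interpolation.

DFT_7([x, 0, ...]) = [5, 0.1845-1.7950i, 1.3656+4.0333i, 6.4499+2.2383i, 6.4499-2.2383i, 1.3656-4.0333i, 0.1845+1.7950i]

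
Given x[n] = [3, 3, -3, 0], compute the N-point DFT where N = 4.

X[k] = Σ(n=0 to 3) x[n] · ω_4^(nk)
where ω_4 = e^(-2πi/4)

Computing each X[k]:
X[0] = 3
X[1] = 6-3i
X[2] = -3
X[3] = 6+3i

X = [3, 6-3i, -3, 6+3i]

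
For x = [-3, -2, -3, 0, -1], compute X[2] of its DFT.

X[2] = Σ(n=0 to 4) x[n] · ω_5^(2n) where ω_5 = e^(-2πi/5)
= (-3)·ω_5^0 + (-2)·ω_5^2 + (-3)·ω_5^4 + (0)·ω_5^6 + (-1)·ω_5^8

X[2] = -1.5000-2.2654i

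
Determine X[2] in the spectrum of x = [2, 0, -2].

X[2] = Σ(n=0 to 2) x[n] · ω_3^(2n) where ω_3 = e^(-2πi/3)
= (2)·ω_3^0 + (0)·ω_3^2 + (-2)·ω_3^4

X[2] = 3.0000+1.7321i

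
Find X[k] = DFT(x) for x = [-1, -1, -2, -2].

X[k] = Σ(n=0 to 3) x[n] · ω_4^(nk)
where ω_4 = e^(-2πi/4)

Computing each X[k]:
X[0] = -6
X[1] = 1-1i
X[2] = 0
X[3] = 1+1i

X = [-6, 1-1i, 0, 1+1i]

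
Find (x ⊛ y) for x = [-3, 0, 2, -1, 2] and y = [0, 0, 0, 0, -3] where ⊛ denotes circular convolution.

(x ⊛ y)[n] = Σ(m=0 to 4) x[m] · y[(n-m) mod 5]

Computing each output sample:
(x ⊛ y)[0] = 0
(x ⊛ y)[1] = -6
(x ⊛ y)[2] = 3
(x ⊛ y)[3] = -6
(x ⊛ y)[4] = 9

x ⊛ y = [0, -6, 3, -6, 9]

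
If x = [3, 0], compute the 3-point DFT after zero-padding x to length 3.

Original 2-point DFT: [3, 3]
Zero-padded 3-point DFT provides frequency interpolation.

DFT_3([x, 0, ...]) = [3, 3, 3]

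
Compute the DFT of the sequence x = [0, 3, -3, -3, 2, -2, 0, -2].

X[k] = Σ(n=0 to 7) x[n] · ω_8^(nk)
where ω_8 = e^(-2πi/8)

Computing each X[k]:
X[0] = -5
X[1] = 2.2426+0.1716i
X[2] = 5-6i
X[3] = -6.2426-5.8284i
X[4] = 3
X[5] = -6.2426+5.8284i
X[6] = 5+6i
X[7] = 2.2426-0.1716i

X = [-5, 2.2426+0.1716i, 5-6i, -6.2426-5.8284i, 3, -6.2426+5.8284i, 5+6i, 2.2426-0.1716i]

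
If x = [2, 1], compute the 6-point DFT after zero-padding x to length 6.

Original 2-point DFT: [3, 1]
Zero-padded 6-point DFT provides frequency interpolation.

DFT_6([x, 0, ...]) = [3, 2.5000-0.8660i, 1.5000-0.8660i, 1, 1.5000+0.8660i, 2.5000+0.8660i]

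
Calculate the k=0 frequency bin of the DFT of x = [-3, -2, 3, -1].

X[0] = Σ(n=0 to 3) x[n] · ω_4^0 = Σ x[n]
= (-3) + (-2) + (3) + (-1)

X[0] = -3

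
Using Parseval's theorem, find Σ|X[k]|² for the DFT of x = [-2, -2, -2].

Parseval: Σ|x[n]|² = (1/N)Σ|X[k]|², so Σ|X[k]|² = N·Σ|x[n]|² = 3·12.0000

Σ|X[k]|² = N·Σ|x[n]|² = 3·12.0000 = 36.0000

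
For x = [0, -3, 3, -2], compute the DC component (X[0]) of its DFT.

X[0] = Σ(n=0 to 3) x[n] · ω_4^0 = Σ x[n]
= (0) + (-3) + (3) + (-2)

X[0] = -2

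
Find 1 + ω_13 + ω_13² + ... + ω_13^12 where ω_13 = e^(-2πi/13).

Sum of all nth roots of unity equals 0 for n > 1 (geometric series with r ≠ 1).

0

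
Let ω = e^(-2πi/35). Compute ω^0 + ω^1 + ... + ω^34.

Sum of all nth roots of unity equals 0 for n > 1 (geometric series with r ≠ 1).

0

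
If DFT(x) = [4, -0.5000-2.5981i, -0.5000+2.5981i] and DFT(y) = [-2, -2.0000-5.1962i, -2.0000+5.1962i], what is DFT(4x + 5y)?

By linearity: DFT(4x + 5y) = 4·DFT(x) + 5·DFT(y)
= 4·[4, -0.5000-2.5981i, -0.5000+2.5981i] + 5·[-2, -2.0000-5.1962i, -2.0000+5.1962i]

Computing element-wise:
Z[0] = 4·(4) + 5·(-2) = 6
Z[1] = 4·(-0.5000-2.5981i) + 5·(-2.0000-5.1962i) = -12.0000-36.3734i
Z[2] = 4·(-0.5000+2.5981i) + 5·(-2.0000+5.1962i) = -12.0000+36.3734i

DFT(4x + 5y) = 4·X + 5·Y = [6, -12.0000-36.3734i, -12.0000+36.3734i]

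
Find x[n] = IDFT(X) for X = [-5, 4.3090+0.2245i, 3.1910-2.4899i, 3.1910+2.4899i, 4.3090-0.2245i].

x[n] = (1/5) Σ(k=0 to 4) X[k] · e^(2πikn/5)

Computing each x[n]:
x[0] = 2
x[1] = -1
x[2] = -3
x[3] = -1
x[4] = -2

x = [2, -1, -3, -1, -2]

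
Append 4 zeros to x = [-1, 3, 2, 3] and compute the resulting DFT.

Original 4-point DFT: [7, -3, -5, -3]
Zero-padded 8-point DFT provides frequency interpolation.

DFT_8([x, 0, ...]) = [7, -1.0000-6.2426i, -3, -1.0000-2.2426i, -5, -1.0000+2.2426i, -3, -1.0000+6.2426i]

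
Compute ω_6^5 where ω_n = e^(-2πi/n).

ω_6^5 = e^(-2πi·5/6)
= cos(-2π·5/6) + i·sin(-2π·5/6)
= cos(-10π/6) + i·sin(-10π/6)

ω_6^5 = cos(-10π/6) + i·sin(-10π/6) = 0.5000+0.8660i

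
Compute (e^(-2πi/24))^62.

Since ω_24^24 = 1, powers reduce modulo 24.
62 mod 24 = 14
So ω_24^62 = ω_24^14 = e^(-2πi·14/24)

ω_24^62 = ω_24^14 = -0.8660+0.5000i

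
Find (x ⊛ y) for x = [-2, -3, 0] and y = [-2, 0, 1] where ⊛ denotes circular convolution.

(x ⊛ y)[n] = Σ(m=0 to 2) x[m] · y[(n-m) mod 3]

Computing each output sample:
(x ⊛ y)[0] = 1
(x ⊛ y)[1] = 6
(x ⊛ y)[2] = -2

x ⊛ y = [1, 6, -2]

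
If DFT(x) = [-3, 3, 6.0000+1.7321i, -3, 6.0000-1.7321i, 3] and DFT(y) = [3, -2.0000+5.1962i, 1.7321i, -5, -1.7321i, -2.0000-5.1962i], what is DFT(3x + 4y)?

By linearity: DFT(3x + 4y) = 3·DFT(x) + 4·DFT(y)
= 3·[-3, 3, 6.0000+1.7321i, -3, 6.0000-1.7321i, 3] + 4·[3, -2.0000+5.1962i, 1.7321i, -5, -1.7321i, -2.0000-5.1962i]

Computing element-wise:
Z[0] = 3·(-3) + 4·(3) = 3
Z[1] = 3·(3) + 4·(-2.0000+5.1962i) = 1.0000+20.7848i
Z[2] = 3·(6.0000+1.7321i) + 4·(1.7321i) = 18.0000+12.1247i
Z[3] = 3·(-3) + 4·(-5) = -29
Z[4] = 3·(6.0000-1.7321i) + 4·(-1.7321i) = 18.0000-12.1247i
Z[5] = 3·(3) + 4·(-2.0000-5.1962i) = 1.0000-20.7848i

DFT(3x + 4y) = 3·X + 4·Y = [3, 1.0000+20.7848i, 18.0000+12.1247i, -29, 18.0000-12.1247i, 1.0000-20.7848i]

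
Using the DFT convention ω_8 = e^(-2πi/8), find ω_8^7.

ω_8^7 = e^(-2πi·7/8)
= cos(-2π·7/8) + i·sin(-2π·7/8)
= cos(-14π/8) + i·sin(-14π/8)

ω_8^7 = cos(-14π/8) + i·sin(-14π/8) = 0.7071+0.7071i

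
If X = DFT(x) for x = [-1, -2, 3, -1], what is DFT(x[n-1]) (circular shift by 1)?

Time shift by 1: X_shifted[k] = ω_4^(1k) · X[k]
Shifted x = [-1, -1, -2, 3]

DFT(x[n-1]) = [-1, 1+4i, -5, 1-4i]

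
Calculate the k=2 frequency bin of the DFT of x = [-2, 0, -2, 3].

X[2] = Σ(n=0 to 3) x[n] · ω_4^(2n) where ω_4 = e^(-2πi/4)
= (-2)·ω_4^0 + (0)·ω_4^2 + (-2)·ω_4^4 + (3)·ω_4^6

X[2] = -7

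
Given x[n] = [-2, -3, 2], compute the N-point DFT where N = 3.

X[k] = Σ(n=0 to 2) x[n] · ω_3^(nk)
where ω_3 = e^(-2πi/3)

Computing each X[k]:
X[0] = -3
X[1] = -1.5000+4.3301i
X[2] = -1.5000-4.3301i

X = [-3, -1.5000+4.3301i, -1.5000-4.3301i]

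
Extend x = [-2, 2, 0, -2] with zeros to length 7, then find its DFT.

Original 4-point DFT: [-2, -2-4i, -2, -2+4i]
Zero-padded 7-point DFT provides frequency interpolation.

DFT_7([x, 0, ...]) = [-2, 1.0489-0.6959i, -3.6920-3.5135i, -3.3569+1.0821i, -3.3569-1.0821i, -3.6920+3.5135i, 1.0489+0.6959i]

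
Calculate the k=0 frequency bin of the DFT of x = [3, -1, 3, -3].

X[0] = Σ(n=0 to 3) x[n] · ω_4^0 = Σ x[n]
= (3) + (-1) + (3) + (-3)

X[0] = 2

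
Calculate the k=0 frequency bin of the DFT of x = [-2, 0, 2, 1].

X[0] = Σ(n=0 to 3) x[n] · ω_4^0 = Σ x[n]
= (-2) + (0) + (2) + (1)

X[0] = 1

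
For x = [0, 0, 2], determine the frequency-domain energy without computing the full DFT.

Parseval: Σ|x[n]|² = (1/N)Σ|X[k]|², so Σ|X[k]|² = N·Σ|x[n]|² = 3·4.0000

Σ|X[k]|² = N·Σ|x[n]|² = 3·4.0000 = 12.0000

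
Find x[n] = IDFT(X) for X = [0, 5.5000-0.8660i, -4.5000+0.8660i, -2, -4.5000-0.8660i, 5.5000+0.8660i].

x[n] = (1/6) Σ(k=0 to 5) X[k] · e^(2πikn/6)

Computing each x[n]:
x[0] = 0
x[1] = 2
x[2] = 0
x[3] = -3
x[4] = -1
x[5] = 2

x = [0, 2, 0, -3, -1, 2]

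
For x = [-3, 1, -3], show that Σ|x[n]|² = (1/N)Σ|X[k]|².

Time domain:
Σ|x[n]|² = |-3|² + |1|² + |-3|² = 19.0000

Frequency domain:
(1/3)Σ|X[k]|² = (1/3)(|-5|² + |-2.0000-3.4641i|² + |-2.0000+3.4641i|²) = (1/3)·57.0000 = 19.0000

Both sides agree, confirming Parseval's theorem.

Σ|x[n]|² = (1/N)Σ|X[k]|² = 19.0000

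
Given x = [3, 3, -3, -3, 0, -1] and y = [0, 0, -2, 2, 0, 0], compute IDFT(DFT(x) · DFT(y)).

(x ⊛ y)[n] = Σ(m=0 to 5) x[m] · y[(n-m) mod 6]

Computing each output sample:
(x ⊛ y)[0] = -6
(x ⊛ y)[1] = 2
(x ⊛ y)[2] = -8
(x ⊛ y)[3] = 0
(x ⊛ y)[4] = 12
(x ⊛ y)[5] = 0

x ⊛ y = [-6, 2, -8, 0, 12, 0]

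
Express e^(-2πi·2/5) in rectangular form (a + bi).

ω_5^2 = e^(-2πi·2/5)
= cos(-2π·2/5) + i·sin(-2π·2/5)
= cos(-4π/5) + i·sin(-4π/5)

ω_5^2 = cos(-4π/5) + i·sin(-4π/5) = -0.8090-0.5878i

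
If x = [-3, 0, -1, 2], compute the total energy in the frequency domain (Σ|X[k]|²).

Parseval: Σ|x[n]|² = (1/N)Σ|X[k]|², so Σ|X[k]|² = N·Σ|x[n]|² = 4·14.0000

Σ|X[k]|² = N·Σ|x[n]|² = 4·14.0000 = 56.0000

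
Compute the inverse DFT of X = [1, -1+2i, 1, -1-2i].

x[n] = (1/4) Σ(k=0 to 3) X[k] · e^(2πikn/4)

Computing each x[n]:
x[0] = 0
x[1] = -1
x[2] = 1
x[3] = 1

x = [0, -1, 1, 1]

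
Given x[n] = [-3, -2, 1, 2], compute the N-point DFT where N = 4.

X[k] = Σ(n=0 to 3) x[n] · ω_4^(nk)
where ω_4 = e^(-2πi/4)

Computing each X[k]:
X[0] = -2
X[1] = -4+4i
X[2] = -2
X[3] = -4-4i

X = [-2, -4+4i, -2, -4-4i]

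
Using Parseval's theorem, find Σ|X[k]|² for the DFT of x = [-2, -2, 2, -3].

Parseval: Σ|x[n]|² = (1/N)Σ|X[k]|², so Σ|X[k]|² = N·Σ|x[n]|² = 4·21.0000

Σ|X[k]|² = N·Σ|x[n]|² = 4·21.0000 = 84.0000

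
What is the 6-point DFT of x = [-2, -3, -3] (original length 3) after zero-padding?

Original 3-point DFT: [-8, 1, 1]
Zero-padded 6-point DFT provides frequency interpolation.

DFT_6([x, 0, ...]) = [-8, -2.0000+5.1962i, 1, -2, 1, -2.0000-5.1962i]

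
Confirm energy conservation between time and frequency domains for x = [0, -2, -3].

Time domain:
Σ|x[n]|² = |0|² + |-2|² + |-3|² = 13.0000

Frequency domain:
(1/3)Σ|X[k]|² = (1/3)(|-5|² + |2.5000-0.8660i|² + |2.5000+0.8660i|²) = (1/3)·39.0000 = 13.0000

Both sides agree, confirming Parseval's theorem.

Σ|x[n]|² = (1/N)Σ|X[k]|² = 13.0000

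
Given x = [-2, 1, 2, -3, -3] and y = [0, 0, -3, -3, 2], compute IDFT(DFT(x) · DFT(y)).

(x ⊛ y)[n] = Σ(m=0 to 4) x[m] · y[(n-m) mod 5]

Computing each output sample:
(x ⊛ y)[0] = 5
(x ⊛ y)[1] = 22
(x ⊛ y)[2] = 9
(x ⊛ y)[3] = -3
(x ⊛ y)[4] = -13

x ⊛ y = [5, 22, 9, -3, -13]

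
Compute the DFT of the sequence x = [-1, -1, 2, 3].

X[k] = Σ(n=0 to 3) x[n] · ω_4^(nk)
where ω_4 = e^(-2πi/4)

Computing each X[k]:
X[0] = 3
X[1] = -3+4i
X[2] = -1
X[3] = -3-4i

X = [3, -3+4i, -1, -3-4i]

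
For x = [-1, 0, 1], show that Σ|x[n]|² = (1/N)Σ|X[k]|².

Time domain:
Σ|x[n]|² = |-1|² + |0|² + |1|² = 2.0000

Frequency domain:
(1/3)Σ|X[k]|² = (1/3)(|0|² + |-1.5000+0.8660i|² + |-1.5000-0.8660i|²) = (1/3)·6.0000 = 2.0000

Both sides agree, confirming Parseval's theorem.

Σ|x[n]|² = (1/N)Σ|X[k]|² = 2.0000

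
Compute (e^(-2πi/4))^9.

Since ω_4^4 = 1, powers reduce modulo 4.
9 mod 4 = 1
So ω_4^9 = ω_4^1 = e^(-2πi·1/4)

ω_4^9 = ω_4^1 = -1i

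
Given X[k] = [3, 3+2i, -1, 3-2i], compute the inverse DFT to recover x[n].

x[n] = (1/4) Σ(k=0 to 3) X[k] · e^(2πikn/4)

Computing each x[n]:
x[0] = 2
x[1] = 0
x[2] = -1
x[3] = 2

x = [2, 0, -1, 2]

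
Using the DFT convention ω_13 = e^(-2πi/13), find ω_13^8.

ω_13^8 = e^(-2πi·8/13)
= cos(-2π·8/13) + i·sin(-2π·8/13)
= cos(-16π/13) + i·sin(-16π/13)

ω_13^8 = cos(-16π/13) + i·sin(-16π/13) = -0.7485+0.6631i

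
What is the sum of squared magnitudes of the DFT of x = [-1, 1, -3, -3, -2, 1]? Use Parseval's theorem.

Parseval: Σ|x[n]|² = (1/N)Σ|X[k]|², so Σ|X[k]|² = N·Σ|x[n]|² = 6·25.0000

Σ|X[k]|² = N·Σ|x[n]|² = 6·25.0000 = 150.0000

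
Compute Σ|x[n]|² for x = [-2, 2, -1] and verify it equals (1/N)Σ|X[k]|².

Time domain:
Σ|x[n]|² = |-2|² + |2|² + |-1|² = 9.0000

Frequency domain:
(1/3)Σ|X[k]|² = (1/3)(|-1|² + |-2.5000-2.5981i|² + |-2.5000+2.5981i|²) = (1/3)·27.0000 = 9.0000

Both sides agree, confirming Parseval's theorem.

Σ|x[n]|² = (1/N)Σ|X[k]|² = 9.0000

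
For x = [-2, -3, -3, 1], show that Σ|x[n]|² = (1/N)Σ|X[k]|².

Time domain:
Σ|x[n]|² = |-2|² + |-3|² + |-3|² + |1|² = 23.0000

Frequency domain:
(1/4)Σ|X[k]|² = (1/4)(|-7|² + |1+4i|² + |-3|² + |1-4i|²) = (1/4)·92.0000 = 23.0000

Both sides agree, confirming Parseval's theorem.

Σ|x[n]|² = (1/N)Σ|X[k]|² = 23.0000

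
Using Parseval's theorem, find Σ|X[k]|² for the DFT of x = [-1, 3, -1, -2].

Parseval: Σ|x[n]|² = (1/N)Σ|X[k]|², so Σ|X[k]|² = N·Σ|x[n]|² = 4·15.0000

Σ|X[k]|² = N·Σ|x[n]|² = 4·15.0000 = 60.0000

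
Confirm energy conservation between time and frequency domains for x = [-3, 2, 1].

Time domain:
Σ|x[n]|² = |-3|² + |2|² + |1|² = 14.0000

Frequency domain:
(1/3)Σ|X[k]|² = (1/3)(|0|² + |-4.5000-0.8660i|² + |-4.5000+0.8660i|²) = (1/3)·42.0000 = 14.0000

Both sides agree, confirming Parseval's theorem.

Σ|x[n]|² = (1/N)Σ|X[k]|² = 14.0000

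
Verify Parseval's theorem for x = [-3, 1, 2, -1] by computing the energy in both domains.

Time domain:
Σ|x[n]|² = |-3|² + |1|² + |2|² + |-1|² = 15.0000

Frequency domain:
(1/4)Σ|X[k]|² = (1/4)(|-1|² + |-5-2i|² + |-1|² + |-5+2i|²) = (1/4)·60.0000 = 15.0000

Both sides agree, confirming Parseval's theorem.

Σ|x[n]|² = (1/N)Σ|X[k]|² = 15.0000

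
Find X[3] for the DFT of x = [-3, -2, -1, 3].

X[3] = Σ(n=0 to 3) x[n] · ω_4^(3n) where ω_4 = e^(-2πi/4)
= (-3)·ω_4^0 + (-2)·ω_4^3 + (-1)·ω_4^6 + (3)·ω_4^9

X[3] = -2-5i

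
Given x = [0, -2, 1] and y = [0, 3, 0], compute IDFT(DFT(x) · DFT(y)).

(x ⊛ y)[n] = Σ(m=0 to 2) x[m] · y[(n-m) mod 3]

Computing each output sample:
(x ⊛ y)[0] = 3
(x ⊛ y)[1] = 0
(x ⊛ y)[2] = -6

x ⊛ y = [3, 0, -6]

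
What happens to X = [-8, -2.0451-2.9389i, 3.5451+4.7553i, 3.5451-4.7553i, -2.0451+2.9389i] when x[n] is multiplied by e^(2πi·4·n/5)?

Modulation property: DFT(ω_5^(-4n)·x[n]) = X[(k-4) mod 5], so circularly shift X by 4 positions.

X[k-4] = [-2.0451-2.9389i, 3.5451+4.7553i, 3.5451-4.7553i, -2.0451+2.9389i, -8]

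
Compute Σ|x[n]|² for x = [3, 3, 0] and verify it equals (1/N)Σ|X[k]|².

Time domain:
Σ|x[n]|² = |3|² + |3|² + |0|² = 18.0000

Frequency domain:
(1/3)Σ|X[k]|² = (1/3)(|6|² + |1.5000-2.5981i|² + |1.5000+2.5981i|²) = (1/3)·54.0000 = 18.0000

Both sides agree, confirming Parseval's theorem.

Σ|x[n]|² = (1/N)Σ|X[k]|² = 18.0000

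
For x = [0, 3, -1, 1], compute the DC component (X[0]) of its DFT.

X[0] = Σ(n=0 to 3) x[n] · ω_4^0 = Σ x[n]
= (0) + (3) + (-1) + (1)

X[0] = 3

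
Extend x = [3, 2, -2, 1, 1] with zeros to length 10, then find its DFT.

Original 5-point DFT: [5, 4.7361+0.8123i, 0.2639-3.4410i, 0.2639+3.4410i, 4.7361-0.8123i]
Zero-padded 10-point DFT provides frequency interpolation.

DFT_10([x, 0, ...]) = [5, 2.8820-0.8123i, 4.7361+0.8123i, 5.1180-3.4410i, 0.2639-3.4410i, -1, 0.2639+3.4410i, 5.1180+3.4410i, 4.7361-0.8123i, 2.8820+0.8123i]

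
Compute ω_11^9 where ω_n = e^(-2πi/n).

ω_11^9 = e^(-2πi·9/11)
= cos(-2π·9/11) + i·sin(-2π·9/11)
= cos(-18π/11) + i·sin(-18π/11)

ω_11^9 = cos(-18π/11) + i·sin(-18π/11) = 0.4154+0.9096i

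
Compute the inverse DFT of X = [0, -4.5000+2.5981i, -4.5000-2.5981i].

x[n] = (1/3) Σ(k=0 to 2) X[k] · e^(2πikn/3)

Computing each x[n]:
x[0] = -3
x[1] = 0
x[2] = 3

x = [-3, 0, 3]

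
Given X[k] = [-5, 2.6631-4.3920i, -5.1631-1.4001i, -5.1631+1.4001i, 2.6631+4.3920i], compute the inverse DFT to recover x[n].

x[n] = (1/5) Σ(k=0 to 4) X[k] · e^(2πikn/5)

Computing each x[n]:
x[0] = -2
x[1] = 3
x[2] = -2
x[3] = -3
x[4] = -1

x = [-2, 3, -2, -3, -1]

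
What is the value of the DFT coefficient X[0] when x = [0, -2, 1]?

X[0] = Σ(n=0 to 2) x[n] · ω_3^0 = Σ x[n]
= (0) + (-2) + (1)

X[0] = -1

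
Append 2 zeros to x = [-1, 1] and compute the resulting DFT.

Original 2-point DFT: [0, -2]
Zero-padded 4-point DFT provides frequency interpolation.

DFT_4([x, 0, ...]) = [0, -1-1i, -2, -1+1i]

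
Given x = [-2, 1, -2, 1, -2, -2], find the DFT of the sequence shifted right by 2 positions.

Time shift by 2: X_shifted[k] = ω_6^(2k) · X[k]
Shifted x = [-2, -2, -2, 1, -2, 1]

DFT(x[n-2]) = [-6, -1.5000+2.5981i, 1.5000+2.5981i, -6, 1.5000-2.5981i, -1.5000-2.5981i]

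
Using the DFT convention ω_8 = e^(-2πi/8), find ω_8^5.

ω_8^5 = e^(-2πi·5/8)
= cos(-2π·5/8) + i·sin(-2π·5/8)
= cos(-10π/8) + i·sin(-10π/8)

ω_8^5 = cos(-10π/8) + i·sin(-10π/8) = -0.7071+0.7071i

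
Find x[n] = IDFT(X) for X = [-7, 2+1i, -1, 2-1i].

x[n] = (1/4) Σ(k=0 to 3) X[k] · e^(2πikn/4)

Computing each x[n]:
x[0] = -1
x[1] = -2
x[2] = -3
x[3] = -1

x = [-1, -2, -3, -1]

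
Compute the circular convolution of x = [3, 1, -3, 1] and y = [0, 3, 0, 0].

(x ⊛ y)[n] = Σ(m=0 to 3) x[m] · y[(n-m) mod 4]

Computing each output sample:
(x ⊛ y)[0] = 3
(x ⊛ y)[1] = 9
(x ⊛ y)[2] = 3
(x ⊛ y)[3] = -9

x ⊛ y = [3, 9, 3, -9]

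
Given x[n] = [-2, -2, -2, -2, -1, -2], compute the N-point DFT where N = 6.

X[k] = Σ(n=0 to 5) x[n] · ω_6^(nk)
where ω_6 = e^(-2πi/6)

Computing each X[k]:
X[0] = -11
X[1] = -0.5000+0.8660i
X[2] = -0.5000-0.8660i
X[3] = 1
X[4] = -0.5000+0.8660i
X[5] = -0.5000-0.8660i

X = [-11, -0.5000+0.8660i, -0.5000-0.8660i, 1, -0.5000+0.8660i, -0.5000-0.8660i]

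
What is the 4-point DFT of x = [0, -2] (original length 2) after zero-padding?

Original 2-point DFT: [-2, 2]
Zero-padded 4-point DFT provides frequency interpolation.

DFT_4([x, 0, ...]) = [-2, 2i, 2, -2i]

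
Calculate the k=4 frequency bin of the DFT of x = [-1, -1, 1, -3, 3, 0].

X[4] = Σ(n=0 to 5) x[n] · ω_6^(4n) where ω_6 = e^(-2πi/6)
= (-1)·ω_6^0 + (-1)·ω_6^4 + (1)·ω_6^8 + (-3)·ω_6^12 + (3)·ω_6^16 + (0)·ω_6^20

X[4] = -5.5000+0.8660i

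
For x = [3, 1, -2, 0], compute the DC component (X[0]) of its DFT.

X[0] = Σ(n=0 to 3) x[n] · ω_4^0 = Σ x[n]
= (3) + (1) + (-2) + (0)

X[0] = 2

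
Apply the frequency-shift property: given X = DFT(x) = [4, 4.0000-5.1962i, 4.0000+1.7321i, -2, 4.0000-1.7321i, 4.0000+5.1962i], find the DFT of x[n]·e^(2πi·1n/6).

Modulation property: DFT(ω_6^(-1n)·x[n]) = X[(k-1) mod 6], so circularly shift X by 1 positions.

X[k-1] = [4.0000+5.1962i, 4, 4.0000-5.1962i, 4.0000+1.7321i, -2, 4.0000-1.7321i]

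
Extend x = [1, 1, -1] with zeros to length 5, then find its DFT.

Original 3-point DFT: [1, 1.0000-1.7321i, 1.0000+1.7321i]
Zero-padded 5-point DFT provides frequency interpolation.

DFT_5([x, 0, ...]) = [1, 2.1180-0.3633i, -0.1180-1.5388i, -0.1180+1.5388i, 2.1180+0.3633i]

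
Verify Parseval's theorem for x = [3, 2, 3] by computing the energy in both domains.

Time domain:
Σ|x[n]|² = |3|² + |2|² + |3|² = 22.0000

Frequency domain:
(1/3)Σ|X[k]|² = (1/3)(|8|² + |0.5000+0.8660i|² + |0.5000-0.8660i|²) = (1/3)·66.0000 = 22.0000

Both sides agree, confirming Parseval's theorem.

Σ|x[n]|² = (1/N)Σ|X[k]|² = 22.0000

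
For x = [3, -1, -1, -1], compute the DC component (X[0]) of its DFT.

X[0] = Σ(n=0 to 3) x[n] · ω_4^0 = Σ x[n]
= (3) + (-1) + (-1) + (-1)

X[0] = 0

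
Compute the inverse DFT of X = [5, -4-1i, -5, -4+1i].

x[n] = (1/4) Σ(k=0 to 3) X[k] · e^(2πikn/4)

Computing each x[n]:
x[0] = -2
x[1] = 3
x[2] = 2
x[3] = 2

x = [-2, 3, 2, 2]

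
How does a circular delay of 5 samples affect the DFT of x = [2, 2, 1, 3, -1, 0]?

Time shift by 5: X_shifted[k] = ω_6^(5k) · X[k]
Shifted x = [2, 1, 3, -1, 0, 2]

DFT(x[n-5]) = [7, 3.0000-1.7321i, -2.0000+3.4641i, 3, -2.0000-3.4641i, 3.0000+1.7321i]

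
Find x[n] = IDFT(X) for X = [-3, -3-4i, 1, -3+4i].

x[n] = (1/4) Σ(k=0 to 3) X[k] · e^(2πikn/4)

Computing each x[n]:
x[0] = -2
x[1] = 1
x[2] = 1
x[3] = -3

x = [-2, 1, 1, -3]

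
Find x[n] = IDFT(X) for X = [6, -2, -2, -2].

x[n] = (1/4) Σ(k=0 to 3) X[k] · e^(2πikn/4)

Computing each x[n]:
x[0] = 0
x[1] = 2
x[2] = 2
x[3] = 2

x = [0, 2, 2, 2]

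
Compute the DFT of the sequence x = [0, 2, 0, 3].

X[k] = Σ(n=0 to 3) x[n] · ω_4^(nk)
where ω_4 = e^(-2πi/4)

Computing each X[k]:
X[0] = 5
X[1] = 1i
X[2] = -5
X[3] = -1i

X = [5, 1i, -5, -1i]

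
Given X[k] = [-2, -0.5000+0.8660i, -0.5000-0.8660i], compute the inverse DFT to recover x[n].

x[n] = (1/3) Σ(k=0 to 2) X[k] · e^(2πikn/3)

Computing each x[n]:
x[0] = -1
x[1] = -1
x[2] = 0

x = [-1, -1, 0]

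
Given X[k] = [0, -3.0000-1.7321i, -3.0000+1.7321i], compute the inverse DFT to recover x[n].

x[n] = (1/3) Σ(k=0 to 2) X[k] · e^(2πikn/3)

Computing each x[n]:
x[0] = -2
x[1] = 2
x[2] = 0

x = [-2, 2, 0]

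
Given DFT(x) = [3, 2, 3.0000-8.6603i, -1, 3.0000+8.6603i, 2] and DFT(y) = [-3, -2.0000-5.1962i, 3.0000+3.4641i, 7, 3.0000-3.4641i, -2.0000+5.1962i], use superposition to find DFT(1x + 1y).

By linearity: DFT(1x + 1y) = 1·DFT(x) + 1·DFT(y)
= 1·[3, 2, 3.0000-8.6603i, -1, 3.0000+8.6603i, 2] + 1·[-3, -2.0000-5.1962i, 3.0000+3.4641i, 7, 3.0000-3.4641i, -2.0000+5.1962i]

Computing element-wise:
Z[0] = 1·(3) + 1·(-3) = 0
Z[1] = 1·(2) + 1·(-2.0000-5.1962i) = -5.1962i
Z[2] = 1·(3.0000-8.6603i) + 1·(3.0000+3.4641i) = 6.0000-5.1962i
Z[3] = 1·(-1) + 1·(7) = 6
Z[4] = 1·(3.0000+8.6603i) + 1·(3.0000-3.4641i) = 6.0000+5.1962i
Z[5] = 1·(2) + 1·(-2.0000+5.1962i) = 5.1962i

DFT(1x + 1y) = 1·X + 1·Y = [0, -5.1962i, 6.0000-5.1962i, 6, 6.0000+5.1962i, 5.1962i]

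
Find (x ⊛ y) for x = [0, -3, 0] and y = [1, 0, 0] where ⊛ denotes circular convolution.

(x ⊛ y)[n] = Σ(m=0 to 2) x[m] · y[(n-m) mod 3]

Computing each output sample:
(x ⊛ y)[0] = 0
(x ⊛ y)[1] = -3
(x ⊛ y)[2] = 0

x ⊛ y = [0, -3, 0]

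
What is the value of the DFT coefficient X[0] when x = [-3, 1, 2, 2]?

X[0] = Σ(n=0 to 3) x[n] · ω_4^0 = Σ x[n]
= (-3) + (1) + (2) + (2)

X[0] = 2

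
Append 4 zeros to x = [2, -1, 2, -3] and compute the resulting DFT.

Original 4-point DFT: [0, -2i, 8, 2i]
Zero-padded 8-point DFT provides frequency interpolation.

DFT_8([x, 0, ...]) = [0, 3.4142+0.8284i, -2i, 0.5858+4.8284i, 8, 0.5858-4.8284i, 2i, 3.4142-0.8284i]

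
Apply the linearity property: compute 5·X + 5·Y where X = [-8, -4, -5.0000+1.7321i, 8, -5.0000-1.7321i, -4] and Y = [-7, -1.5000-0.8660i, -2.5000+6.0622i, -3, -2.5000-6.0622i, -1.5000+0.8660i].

By linearity: DFT(5x + 5y) = 5·DFT(x) + 5·DFT(y)
= 5·[-8, -4, -5.0000+1.7321i, 8, -5.0000-1.7321i, -4] + 5·[-7, -1.5000-0.8660i, -2.5000+6.0622i, -3, -2.5000-6.0622i, -1.5000+0.8660i]

Computing element-wise:
Z[0] = 5·(-8) + 5·(-7) = -75
Z[1] = 5·(-4) + 5·(-1.5000-0.8660i) = -27.5000-4.3300i
Z[2] = 5·(-5.0000+1.7321i) + 5·(-2.5000+6.0622i) = -37.5000+38.9715i
Z[3] = 5·(8) + 5·(-3) = 25
Z[4] = 5·(-5.0000-1.7321i) + 5·(-2.5000-6.0622i) = -37.5000-38.9715i
Z[5] = 5·(-4) + 5·(-1.5000+0.8660i) = -27.5000+4.3300i

DFT(5x + 5y) = 5·X + 5·Y = [-75, -27.5000-4.3300i, -37.5000+38.9715i, 25, -37.5000-38.9715i, -27.5000+4.3300i]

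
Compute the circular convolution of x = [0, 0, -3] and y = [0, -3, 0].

(x ⊛ y)[n] = Σ(m=0 to 2) x[m] · y[(n-m) mod 3]

Computing each output sample:
(x ⊛ y)[0] = 9
(x ⊛ y)[1] = 0
(x ⊛ y)[2] = 0

x ⊛ y = [9, 0, 0]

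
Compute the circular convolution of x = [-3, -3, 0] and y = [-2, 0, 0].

(x ⊛ y)[n] = Σ(m=0 to 2) x[m] · y[(n-m) mod 3]

Computing each output sample:
(x ⊛ y)[0] = 6
(x ⊛ y)[1] = 6
(x ⊛ y)[2] = 0

x ⊛ y = [6, 6, 0]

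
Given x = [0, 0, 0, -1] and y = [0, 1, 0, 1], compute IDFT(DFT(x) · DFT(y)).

(x ⊛ y)[n] = Σ(m=0 to 3) x[m] · y[(n-m) mod 4]

Computing each output sample:
(x ⊛ y)[0] = -1
(x ⊛ y)[1] = 0
(x ⊛ y)[2] = -1
(x ⊛ y)[3] = 0

x ⊛ y = [-1, 0, -1, 0]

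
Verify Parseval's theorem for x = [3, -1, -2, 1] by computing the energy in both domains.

Time domain:
Σ|x[n]|² = |3|² + |-1|² + |-2|² + |1|² = 15.0000

Frequency domain:
(1/4)Σ|X[k]|² = (1/4)(|1|² + |5+2i|² + |1|² + |5-2i|²) = (1/4)·60.0000 = 15.0000

Both sides agree, confirming Parseval's theorem.

Σ|x[n]|² = (1/N)Σ|X[k]|² = 15.0000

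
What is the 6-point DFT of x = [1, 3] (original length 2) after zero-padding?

Original 2-point DFT: [4, -2]
Zero-padded 6-point DFT provides frequency interpolation.

DFT_6([x, 0, ...]) = [4, 2.5000-2.5981i, -0.5000-2.5981i, -2, -0.5000+2.5981i, 2.5000+2.5981i]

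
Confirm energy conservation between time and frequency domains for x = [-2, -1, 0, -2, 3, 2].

Time domain:
Σ|x[n]|² = |-2|² + |-1|² + |0|² + |-2|² + |3|² + |2|² = 22.0000

Frequency domain:
(1/6)Σ|X[k]|² = (1/6)(|0|² + |-1.0000+5.1962i|² + |-6|² + |2|² + |-6|² + |-1.0000-5.1962i|²) = (1/6)·132.0000 = 22.0000

Both sides agree, confirming Parseval's theorem.

Σ|x[n]|² = (1/N)Σ|X[k]|² = 22.0000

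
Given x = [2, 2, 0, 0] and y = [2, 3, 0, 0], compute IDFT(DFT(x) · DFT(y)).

(x ⊛ y)[n] = Σ(m=0 to 3) x[m] · y[(n-m) mod 4]

Computing each output sample:
(x ⊛ y)[0] = 4
(x ⊛ y)[1] = 10
(x ⊛ y)[2] = 6
(x ⊛ y)[3] = 0

x ⊛ y = [4, 10, 6, 0]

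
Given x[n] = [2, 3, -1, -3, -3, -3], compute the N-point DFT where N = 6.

X[k] = Σ(n=0 to 5) x[n] · ω_6^(nk)
where ω_6 = e^(-2πi/6)

Computing each X[k]:
X[0] = -5
X[1] = 7.0000-6.9282i
X[2] = 1.0000-3.4641i
X[3] = 1
X[4] = 1.0000+3.4641i
X[5] = 7.0000+6.9282i

X = [-5, 7.0000-6.9282i, 1.0000-3.4641i, 1, 1.0000+3.4641i, 7.0000+6.9282i]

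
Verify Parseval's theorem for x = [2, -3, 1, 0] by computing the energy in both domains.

Time domain:
Σ|x[n]|² = |2|² + |-3|² + |1|² + |0|² = 14.0000

Frequency domain:
(1/4)Σ|X[k]|² = (1/4)(|0|² + |1+3i|² + |6|² + |1-3i|²) = (1/4)·56.0000 = 14.0000

Both sides agree, confirming Parseval's theorem.

Σ|x[n]|² = (1/N)Σ|X[k]|² = 14.0000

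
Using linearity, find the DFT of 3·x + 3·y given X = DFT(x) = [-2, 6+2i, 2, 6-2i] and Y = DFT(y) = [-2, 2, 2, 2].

By linearity: DFT(3x + 3y) = 3·DFT(x) + 3·DFT(y)
= 3·[-2, 6+2i, 2, 6-2i] + 3·[-2, 2, 2, 2]

Computing element-wise:
Z[0] = 3·(-2) + 3·(-2) = -12
Z[1] = 3·(6+2i) + 3·(2) = 24+6i
Z[2] = 3·(2) + 3·(2) = 12
Z[3] = 3·(6-2i) + 3·(2) = 24-6i

DFT(3x + 3y) = 3·X + 3·Y = [-12, 24+6i, 12, 24-6i]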